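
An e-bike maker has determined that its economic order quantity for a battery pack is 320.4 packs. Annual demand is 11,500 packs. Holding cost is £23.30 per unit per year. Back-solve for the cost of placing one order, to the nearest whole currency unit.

Squaring Q* = √(2DS/H) gives Q*² = 2DS/H.
From Q* = √(2DS/H): S = Q*²H / (2D) = 320.4² × 23.3 / (2 × 11,500) = 103.9952.

S ≈ £104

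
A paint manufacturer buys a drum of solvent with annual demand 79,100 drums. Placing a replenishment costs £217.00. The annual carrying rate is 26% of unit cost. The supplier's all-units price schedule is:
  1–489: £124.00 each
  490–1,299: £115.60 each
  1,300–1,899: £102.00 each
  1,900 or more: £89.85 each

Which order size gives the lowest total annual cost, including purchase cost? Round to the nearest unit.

Holding cost per unit per year at price C is H = 0.26·C.
For each price level, check whether its EOQ is feasible; otherwise the best quantity at that price is the breakpoint.
Tier 1 (£124.00): EOQ = 1031.9 exceeds tier's upper bound 489, so this tier is dominated.
EOQ at £115.60 = 1068.7 (feasible in tier 2): TC = 79,100×£115.60 + (79,100/1068.7)×217 + (1068.7/2)×0.26×£115.60 = £9,176,081.71.
EOQ at £102.00 = 1137.7 < 1300, so use break Q=1300: TC = 79,100×£102.00 + (79,100/1300.0)×217 + (1300.0/2)×0.26×£102.00 = £8,098,641.62.
EOQ at £89.85 = 1212.2 < 1900, so use break Q=1900: TC = 79,100×£89.85 + (79,100/1900.0)×217 + (1900.0/2)×0.26×£89.85 = £7,138,362.00.
Lowest total cost is £7,138,362.00 at Q = 1900.0.

Q* ≈ 1,900 drums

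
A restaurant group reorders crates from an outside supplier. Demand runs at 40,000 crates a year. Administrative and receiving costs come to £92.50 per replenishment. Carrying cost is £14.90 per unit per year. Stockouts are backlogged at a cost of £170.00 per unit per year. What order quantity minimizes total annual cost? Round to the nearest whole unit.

With planned backorders, Q* = √(2DS/H) · √((H+B)/B).
√(2DS/H) = √(2 × 40,000 × 92.5 / 14.9) = 704.730.
√((H+B)/B) = √((14.9+170)/170) = 1.0429.
Q* ≈ 734.965.

Q* ≈ 735 crates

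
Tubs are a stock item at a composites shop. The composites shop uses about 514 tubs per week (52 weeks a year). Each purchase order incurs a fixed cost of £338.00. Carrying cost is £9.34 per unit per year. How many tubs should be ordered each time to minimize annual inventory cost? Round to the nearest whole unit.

Annual demand D = 514 × 52 = 26,728.
EOQ = √(2DS / H) = √(2 × 26,728 × 338 / 9.34).
= √(18,068,128 / 9.34) = √1,934,489.0792 ≈ 1390.859.

Q* ≈ 1,391 tubs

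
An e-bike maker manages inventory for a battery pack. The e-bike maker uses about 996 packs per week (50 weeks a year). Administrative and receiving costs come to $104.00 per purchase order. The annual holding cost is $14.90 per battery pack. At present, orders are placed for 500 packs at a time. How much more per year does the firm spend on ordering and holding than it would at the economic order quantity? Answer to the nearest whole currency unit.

Annual demand D = 996 × 50 = 49,800.
EOQ = √(2DS/H) = √(2 × 49,800 × 104 / 14.9) ≈ 833.78.
Cost at Q* = (D/Q*)S + (Q*/2)H = √(2DSH) ≈ $12,423.37.
Cost at Q = 500: (49,800/500)×104 + (500/2)×14.9 = $10,358.40 + $3,725.00 = $14,083.40.
Excess = $14,083.40 − $12,423.37 = $1,660.03.

Extra cost ≈ $1,660 per year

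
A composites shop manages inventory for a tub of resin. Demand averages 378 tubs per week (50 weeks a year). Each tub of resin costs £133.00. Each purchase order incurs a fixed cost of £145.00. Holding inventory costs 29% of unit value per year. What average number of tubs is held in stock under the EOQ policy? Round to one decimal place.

Annual demand D = 378 × 50 = 18,900.
Holding cost H = 0.29 × £133.00 = £38.5700 per unit per year.
EOQ = √(2DS/H) = √(2 × 18,900 × 145 / 38.57) ≈ 376.97.
Average inventory = Q*/2 ≈ 376.97 / 2 = 188.484.

Average inventory ≈ 188.5 tubs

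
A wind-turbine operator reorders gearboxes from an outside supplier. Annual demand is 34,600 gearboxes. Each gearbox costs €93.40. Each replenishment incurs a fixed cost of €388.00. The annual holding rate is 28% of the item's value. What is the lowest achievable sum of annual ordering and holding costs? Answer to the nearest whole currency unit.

Holding cost H = 0.28 × €93.40 = €26.1520 per unit per year.
EOQ = √(2DS/H) = √(2 × 34,600 × 388 / 26.152) ≈ 1013.25.
At Q*, ordering cost (D/Q*)S equals holding cost (Q*/2)H, each = √(DSH/2).
Minimum total = √(2DSH) = √(2 × 34,600 × 388 × 26.152) ≈ 26498.504.

TC* ≈ €26,499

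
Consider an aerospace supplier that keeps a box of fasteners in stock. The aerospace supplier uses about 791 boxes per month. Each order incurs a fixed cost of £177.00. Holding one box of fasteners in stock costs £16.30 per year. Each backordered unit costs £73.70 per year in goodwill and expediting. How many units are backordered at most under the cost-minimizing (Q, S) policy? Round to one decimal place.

Annual demand D = 791 × 12 = 9,492.
With planned backorders, Q* = √(2DS/H) · √((H+B)/B).
√(2DS/H) = √(2 × 9,492 × 177 / 16.3) = 454.032.
√((H+B)/B) = √((16.3+73.7)/73.7) = 1.1051.
Q* ≈ 501.735.
S* = Q* · H/(H+B) = 501.735 × 16.3/90 ≈ 90.870.

S* ≈ 90.9 boxes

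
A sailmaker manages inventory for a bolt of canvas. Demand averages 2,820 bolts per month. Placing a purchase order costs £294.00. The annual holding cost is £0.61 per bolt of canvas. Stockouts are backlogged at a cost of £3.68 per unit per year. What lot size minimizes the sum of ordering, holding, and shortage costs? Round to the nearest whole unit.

Q* ≈ 6,167 bolts

Annual demand D = 2,820 × 12 = 33,840.
With planned backorders, Q* = √(2DS/H) · √((H+B)/B).
√(2DS/H) = √(2 × 33,840 × 294 / 0.61) = 5711.352.
√((H+B)/B) = √((0.61+3.68)/3.68) = 1.0797.
Q* ≈ 6166.570.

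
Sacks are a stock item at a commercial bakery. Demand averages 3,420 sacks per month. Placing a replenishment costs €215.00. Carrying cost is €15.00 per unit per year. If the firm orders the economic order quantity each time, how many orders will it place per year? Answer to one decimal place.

N ≈ 37.8 orders per year

Annual demand D = 3,420 × 12 = 41,040.
The optimal lot size = √(2DS/H) = √(2 × 41,040 × 215 / 15) ≈ 1084.66.
Orders per year = D / Q* = 41,040 / 1084.66 ≈ 37.837.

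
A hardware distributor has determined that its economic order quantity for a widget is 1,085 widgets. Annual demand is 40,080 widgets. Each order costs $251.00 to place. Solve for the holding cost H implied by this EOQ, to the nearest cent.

Squaring Q* = √(2DS/H) gives Q*² = 2DS/H.
From Q* = √(2DS/H): H = 2DS / Q*² = 2 × 40,080 × 251 / 1,085² = 17.0912.

H ≈ $17.09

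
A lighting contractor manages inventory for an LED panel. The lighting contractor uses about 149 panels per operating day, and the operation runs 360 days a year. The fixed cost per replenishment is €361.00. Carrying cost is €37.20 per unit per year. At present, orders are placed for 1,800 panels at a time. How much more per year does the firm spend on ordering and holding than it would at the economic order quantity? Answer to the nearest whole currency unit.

Annual demand D = 149 × 360 = 53,640.
EOQ = √(2DS/H) = √(2 × 53,640 × 361 / 37.2) ≈ 1020.33.
Cost at Q* = (D/Q*)S + (Q*/2)H = √(2DSH) ≈ €37,956.35.
Cost at Q = 1,800: (53,640/1,800)×361 + (1,800/2)×37.2 = €10,757.80 + €33,480.00 = €44,237.80.
Excess = €44,237.80 − €37,956.35 = €6,281.45.

Extra cost ≈ €6,281 per year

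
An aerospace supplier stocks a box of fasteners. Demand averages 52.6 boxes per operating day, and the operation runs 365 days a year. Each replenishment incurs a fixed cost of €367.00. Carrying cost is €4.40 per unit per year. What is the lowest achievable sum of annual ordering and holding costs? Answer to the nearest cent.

TC* ≈ €7,874.33

Annual demand D = 52.6 × 365 = 19,199.
EOQ = √(2DS/H) = √(2 × 19,199 × 367 / 4.4) ≈ 1789.62.
At the optimum the two cost components are equal, so total cost = 2·(Q*/2)H = Q*·H.
Minimum total = √(2DSH) = √(2 × 19,199 × 367 × 4.4) ≈ 7874.331.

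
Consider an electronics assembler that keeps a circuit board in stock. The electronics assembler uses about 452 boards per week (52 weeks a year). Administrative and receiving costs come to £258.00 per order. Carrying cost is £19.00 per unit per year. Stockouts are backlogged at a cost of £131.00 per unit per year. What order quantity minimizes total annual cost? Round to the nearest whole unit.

Q* ≈ 855 boards

Annual demand D = 452 × 52 = 23,504.
With planned backorders, Q* = √(2DS/H) · √((H+B)/B).
√(2DS/H) = √(2 × 23,504 × 258 / 19) = 798.949.
√((H+B)/B) = √((19+131)/131) = 1.0701.
Q* ≈ 854.927.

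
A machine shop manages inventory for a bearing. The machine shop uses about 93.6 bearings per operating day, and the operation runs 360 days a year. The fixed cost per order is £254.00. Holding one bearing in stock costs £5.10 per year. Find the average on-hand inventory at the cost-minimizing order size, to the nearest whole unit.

Average inventory ≈ 916 bearings

Annual demand D = 93.6 × 360 = 33,696.
The optimal lot size = √(2DS/H) = √(2 × 33,696 × 254 / 5.1) ≈ 1832.04.
Average inventory = Q*/2 ≈ 1832.04 / 2 = 916.022.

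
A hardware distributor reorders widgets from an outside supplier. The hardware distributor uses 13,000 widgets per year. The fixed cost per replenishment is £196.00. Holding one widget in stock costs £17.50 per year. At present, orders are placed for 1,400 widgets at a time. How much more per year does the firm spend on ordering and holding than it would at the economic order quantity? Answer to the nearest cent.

EOQ = √(2DS/H) = √(2 × 13,000 × 196 / 17.5) ≈ 539.63.
Cost at Q* = (D/Q*)S + (Q*/2)H = √(2DSH) ≈ £9,443.52.
Cost at Q = 1,400: (13,000/1,400)×196 + (1,400/2)×17.5 = £1,820.00 + £12,250.00 = £14,070.00.
Excess = £14,070.00 − £9,443.52 = £4,626.48.

Extra cost ≈ £4,626.48 per year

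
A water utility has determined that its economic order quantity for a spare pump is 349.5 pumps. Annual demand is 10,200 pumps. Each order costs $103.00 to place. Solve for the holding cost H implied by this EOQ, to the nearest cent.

H ≈ $17.20

Squaring Q* = √(2DS/H) gives Q*² = 2DS/H.
From Q* = √(2DS/H): H = 2DS / Q*² = 2 × 10,200 × 103 / 349.5² = 17.2018.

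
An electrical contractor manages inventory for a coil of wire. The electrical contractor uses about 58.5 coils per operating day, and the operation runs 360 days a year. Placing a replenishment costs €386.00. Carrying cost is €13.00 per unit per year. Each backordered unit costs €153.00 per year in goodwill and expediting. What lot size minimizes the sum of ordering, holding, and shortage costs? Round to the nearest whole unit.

Annual demand D = 58.5 × 360 = 21,060.
With planned backorders, Q* = √(2DS/H) · √((H+B)/B).
√(2DS/H) = √(2 × 21,060 × 386 / 13) = 1118.320.
√((H+B)/B) = √((13+153)/153) = 1.0416.
Q* ≈ 1164.862.

Q* ≈ 1,165 coils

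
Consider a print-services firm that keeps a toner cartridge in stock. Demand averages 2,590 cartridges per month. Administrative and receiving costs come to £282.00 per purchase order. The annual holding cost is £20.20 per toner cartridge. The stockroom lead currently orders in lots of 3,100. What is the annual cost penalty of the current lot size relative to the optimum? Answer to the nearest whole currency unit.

Extra cost ≈ £15,320 per year

Annual demand D = 2,590 × 12 = 31,080.
EOQ = √(2DS/H) = √(2 × 31,080 × 282 / 20.2) ≈ 931.55.
Cost at Q* = (D/Q*)S + (Q*/2)H = √(2DSH) ≈ £18,817.23.
Cost at Q = 3,100: (31,080/3,100)×282 + (3,100/2)×20.2 = £2,827.28 + £31,310.00 = £34,137.28.
Excess = £34,137.28 − £18,817.23 = £15,320.05.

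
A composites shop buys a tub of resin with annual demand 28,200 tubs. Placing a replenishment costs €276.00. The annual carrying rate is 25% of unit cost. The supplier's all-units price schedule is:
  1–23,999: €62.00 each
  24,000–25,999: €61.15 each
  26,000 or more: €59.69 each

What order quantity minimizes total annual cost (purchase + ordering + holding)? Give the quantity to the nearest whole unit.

Q* ≈ 1,002 tubs

Holding cost per unit per year at price C is H = 0.25·C.
For each price level, check whether its EOQ is feasible; otherwise the best quantity at that price is the breakpoint.
EOQ at €62.00 = 1002.1 (feasible in tier 1): TC = 28,200×€62.00 + (28,200/1002.1)×276 + (1002.1/2)×0.25×€62.00 = €1,763,933.16.
EOQ at €61.15 = 1009.1 < 24000, so use break Q=24000: TC = 28,200×€61.15 + (28,200/24000.0)×276 + (24000.0/2)×0.25×€61.15 = €1,908,204.30.
EOQ at €59.69 = 1021.3 < 26000, so use break Q=26000: TC = 28,200×€59.69 + (28,200/26000.0)×276 + (26000.0/2)×0.25×€59.69 = €1,877,549.85.
Lowest total cost is €1,763,933.16 at Q = 1002.1.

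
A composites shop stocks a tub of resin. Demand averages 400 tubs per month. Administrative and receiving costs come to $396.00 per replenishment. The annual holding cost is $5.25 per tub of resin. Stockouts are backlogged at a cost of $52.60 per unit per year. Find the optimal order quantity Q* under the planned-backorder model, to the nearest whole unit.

Annual demand D = 400 × 12 = 4,800.
With planned backorders, Q* = √(2DS/H) · √((H+B)/B).
√(2DS/H) = √(2 × 4,800 × 396 / 5.25) = 850.949.
√((H+B)/B) = √((5.25+52.6)/52.6) = 1.0487.
Q* ≈ 892.406.

Q* ≈ 892 tubs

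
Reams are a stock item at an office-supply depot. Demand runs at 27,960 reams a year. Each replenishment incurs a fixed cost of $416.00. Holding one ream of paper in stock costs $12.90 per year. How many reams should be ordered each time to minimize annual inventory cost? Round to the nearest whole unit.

Q* ≈ 1,343 reams

EOQ = √(2DS / H) = √(2 × 27,960 × 416 / 12.9).
= √(23,262,720 / 12.9) = √1,803,311.6279 ≈ 1342.874.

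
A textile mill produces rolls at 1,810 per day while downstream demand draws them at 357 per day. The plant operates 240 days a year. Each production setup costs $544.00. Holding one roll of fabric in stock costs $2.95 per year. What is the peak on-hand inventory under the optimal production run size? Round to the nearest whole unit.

Annual demand D = 357 × 240 = 85,680.
Production build-up factor (1 − d/p) = 1 − 357/1,810 = 0.8028.
Q* = √(2DS / (H(1 − d/p))) = √(2 × 85,680 × 544 / (2.95 × 0.8028)).
= √(93,219,840 / 2.3681) ≈ 6274.074.
Maximum inventory = Q*(1 − d/p) = 6274.074 × 0.8028 ≈ 5036.591.

I_max ≈ 5,037 rolls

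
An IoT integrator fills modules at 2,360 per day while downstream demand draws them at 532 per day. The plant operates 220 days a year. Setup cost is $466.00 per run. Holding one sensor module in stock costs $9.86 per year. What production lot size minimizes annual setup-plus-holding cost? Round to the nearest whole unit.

Annual demand D = 532 × 220 = 117,040.
Production build-up factor (1 − d/p) = 1 − 532/2,360 = 0.7746.
Q* = √(2DS / (H(1 − d/p))) = √(2 × 117,040 × 466 / (9.86 × 0.7746)).
= √(109,081,280 / 7.6373) ≈ 3779.241.

Q* ≈ 3,779 modules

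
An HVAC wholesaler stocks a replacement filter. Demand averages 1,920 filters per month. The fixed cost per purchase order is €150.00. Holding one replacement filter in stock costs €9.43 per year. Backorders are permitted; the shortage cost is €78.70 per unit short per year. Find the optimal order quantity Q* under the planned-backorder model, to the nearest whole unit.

Q* ≈ 906 filters

Annual demand D = 1,920 × 12 = 23,040.
With planned backorders, Q* = √(2DS/H) · √((H+B)/B).
√(2DS/H) = √(2 × 23,040 × 150 / 9.43) = 856.142.
√((H+B)/B) = √((9.43+78.7)/78.7) = 1.0582.
Q* ≈ 905.984.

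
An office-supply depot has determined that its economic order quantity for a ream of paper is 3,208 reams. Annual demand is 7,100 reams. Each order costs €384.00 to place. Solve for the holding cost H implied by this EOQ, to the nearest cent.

H ≈ €0.53

Squaring Q* = √(2DS/H) gives Q*² = 2DS/H.
From Q* = √(2DS/H): H = 2DS / Q*² = 2 × 7,100 × 384 / 3,208² = 0.5298.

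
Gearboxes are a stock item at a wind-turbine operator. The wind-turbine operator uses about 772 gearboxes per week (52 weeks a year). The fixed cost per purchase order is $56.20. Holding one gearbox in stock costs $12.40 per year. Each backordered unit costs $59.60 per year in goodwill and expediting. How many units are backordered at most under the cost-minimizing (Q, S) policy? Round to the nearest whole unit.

Annual demand D = 772 × 52 = 40,144.
With planned backorders, Q* = √(2DS/H) · √((H+B)/B).
√(2DS/H) = √(2 × 40,144 × 56.2 / 12.4) = 603.230.
√((H+B)/B) = √((12.4+59.6)/59.6) = 1.0991.
Q* ≈ 663.019.
S* = Q* · H/(H+B) = 663.019 × 12.4/72 ≈ 114.187.

S* ≈ 114 gearboxes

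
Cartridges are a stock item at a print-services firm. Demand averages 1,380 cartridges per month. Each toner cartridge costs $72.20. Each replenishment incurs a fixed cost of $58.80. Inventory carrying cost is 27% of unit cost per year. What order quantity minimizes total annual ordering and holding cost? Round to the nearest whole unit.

Q* ≈ 316 cartridges

Annual demand D = 1,380 × 12 = 16,560.
Holding cost H = 0.27 × $72.20 = $19.4940 per unit per year.
EOQ = √(2DS / H) = √(2 × 16,560 × 58.8 / 19.494).
= √(1,947,456 / 19.494) = √99,900.277 ≈ 316.070.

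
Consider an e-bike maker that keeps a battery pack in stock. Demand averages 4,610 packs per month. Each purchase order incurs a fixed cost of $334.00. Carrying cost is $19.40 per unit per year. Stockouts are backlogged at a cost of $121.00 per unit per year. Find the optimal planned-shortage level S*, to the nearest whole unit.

S* ≈ 205 packs

Annual demand D = 4,610 × 12 = 55,320.
With planned backorders, Q* = √(2DS/H) · √((H+B)/B).
√(2DS/H) = √(2 × 55,320 × 334 / 19.4) = 1380.157.
√((H+B)/B) = √((19.4+121)/121) = 1.0772.
Q* ≈ 1486.686.
S* = Q* · H/(H+B) = 1486.686 × 19.4/140.4 ≈ 205.425.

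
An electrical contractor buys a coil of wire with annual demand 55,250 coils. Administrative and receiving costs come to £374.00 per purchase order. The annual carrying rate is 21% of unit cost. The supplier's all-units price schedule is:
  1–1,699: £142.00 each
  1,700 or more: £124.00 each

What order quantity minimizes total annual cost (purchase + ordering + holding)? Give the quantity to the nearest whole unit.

Q* ≈ 1,700 coils

Holding cost per unit per year at price C is H = 0.21·C.
Evaluate total cost at each tier's feasible EOQ or, if the EOQ is below the tier, at the tier's minimum quantity.
EOQ at £142.00 = 1177.2 (feasible in tier 1): TC = 55,250×£142.00 + (55,250/1177.2)×374 + (1177.2/2)×0.21×£142.00 = £7,880,605.14.
EOQ at £124.00 = 1259.8 < 1700, so use break Q=1700: TC = 55,250×£124.00 + (55,250/1700.0)×374 + (1700.0/2)×0.21×£124.00 = £6,885,289.00.
Lowest total cost is £6,885,289.00 at Q = 1700.0.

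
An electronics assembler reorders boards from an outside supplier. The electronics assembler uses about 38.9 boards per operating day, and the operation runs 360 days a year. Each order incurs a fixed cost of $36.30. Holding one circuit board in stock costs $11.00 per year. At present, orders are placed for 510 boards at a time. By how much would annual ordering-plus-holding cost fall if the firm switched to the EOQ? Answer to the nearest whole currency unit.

Extra cost ≈ $458 per year

Annual demand D = 38.9 × 360 = 14,004.
EOQ = √(2DS/H) = √(2 × 14,004 × 36.3 / 11) ≈ 304.02.
Cost at Q* = (D/Q*)S + (Q*/2)H = √(2DSH) ≈ $3,344.19.
Cost at Q = 510: (14,004/510)×36.3 + (510/2)×11 = $996.76 + $2,805.00 = $3,801.76.
Excess = $3,801.76 − $3,344.19 = $457.57.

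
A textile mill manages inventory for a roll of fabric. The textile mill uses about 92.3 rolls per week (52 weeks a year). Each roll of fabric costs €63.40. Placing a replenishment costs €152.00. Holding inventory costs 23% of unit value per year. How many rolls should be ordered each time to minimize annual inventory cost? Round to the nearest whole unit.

Q* ≈ 316 rolls

Annual demand D = 92.3 × 52 = 4,799.6.
Holding cost H = 0.23 × €63.40 = €14.5820 per unit per year.
EOQ = √(2DS / H) = √(2 × 4,799.6 × 152 / 14.582).
= √(1,459,078.4 / 14.582) = √100,060.2387 ≈ 316.323.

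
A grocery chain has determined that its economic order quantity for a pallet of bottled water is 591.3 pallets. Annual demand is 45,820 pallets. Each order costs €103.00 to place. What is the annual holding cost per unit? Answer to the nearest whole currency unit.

H ≈ €27

Invert the EOQ relation Q*² = 2DS/H.
From Q* = √(2DS/H): H = 2DS / Q*² = 2 × 45,820 × 103 / 591.3² = 26.9964.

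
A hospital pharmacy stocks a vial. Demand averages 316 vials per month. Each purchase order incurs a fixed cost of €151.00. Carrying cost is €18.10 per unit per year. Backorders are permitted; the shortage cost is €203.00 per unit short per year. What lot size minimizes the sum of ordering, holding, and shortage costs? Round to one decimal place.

Q* ≈ 262.5 vials

Annual demand D = 316 × 12 = 3,792.
With planned backorders, Q* = √(2DS/H) · √((H+B)/B).
√(2DS/H) = √(2 × 3,792 × 151 / 18.1) = 251.535.
√((H+B)/B) = √((18.1+203)/203) = 1.0436.
Q* ≈ 262.509.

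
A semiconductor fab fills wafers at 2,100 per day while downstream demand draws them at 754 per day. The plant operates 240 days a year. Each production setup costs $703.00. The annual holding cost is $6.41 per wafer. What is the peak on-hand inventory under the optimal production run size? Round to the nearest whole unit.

I_max ≈ 5,044 wafers

Annual demand D = 754 × 240 = 180,960.
Production build-up factor (1 − d/p) = 1 − 754/2,100 = 0.6410.
Q* = √(2DS / (H(1 − d/p))) = √(2 × 180,960 × 703 / (6.41 × 0.6410)).
= √(254,429,760 / 4.1085) ≈ 7869.408.
Maximum inventory = Q*(1 − d/p) = 7869.408 × 0.6410 ≈ 5043.916.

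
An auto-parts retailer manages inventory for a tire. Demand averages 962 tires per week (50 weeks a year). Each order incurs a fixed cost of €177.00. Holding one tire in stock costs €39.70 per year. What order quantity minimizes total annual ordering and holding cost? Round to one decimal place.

Q* ≈ 654.9 tires

Annual demand D = 962 × 50 = 48,100.
EOQ = √(2DS / H) = √(2 × 48,100 × 177 / 39.7).
= √(17,027,400 / 39.7) = √428,901.7632 ≈ 654.906.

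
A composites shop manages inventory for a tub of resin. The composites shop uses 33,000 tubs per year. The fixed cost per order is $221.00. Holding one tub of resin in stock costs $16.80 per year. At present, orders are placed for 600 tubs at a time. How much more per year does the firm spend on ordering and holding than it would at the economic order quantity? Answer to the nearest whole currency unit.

EOQ = √(2DS/H) = √(2 × 33,000 × 221 / 16.8) ≈ 931.78.
Cost at Q* = (D/Q*)S + (Q*/2)H = √(2DSH) ≈ $15,653.91.
Cost at Q = 600: (33,000/600)×221 + (600/2)×16.8 = $12,155.00 + $5,040.00 = $17,195.00.
Excess = $17,195.00 − $15,653.91 = $1,541.09.

Extra cost ≈ $1,541 per year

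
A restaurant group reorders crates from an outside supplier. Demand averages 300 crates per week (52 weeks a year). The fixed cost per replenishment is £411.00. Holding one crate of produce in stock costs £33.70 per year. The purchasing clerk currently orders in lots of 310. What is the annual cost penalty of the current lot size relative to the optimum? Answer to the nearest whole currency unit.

Extra cost ≈ £5,118 per year

Annual demand D = 300 × 52 = 15,600.
EOQ = √(2DS/H) = √(2 × 15,600 × 411 / 33.7) ≈ 616.86.
Cost at Q* = (D/Q*)S + (Q*/2)H = √(2DSH) ≈ £20,788.02.
Cost at Q = 310: (15,600/310)×411 + (310/2)×33.7 = £20,682.58 + £5,223.50 = £25,906.08.
Excess = £25,906.08 − £20,788.02 = £5,118.06.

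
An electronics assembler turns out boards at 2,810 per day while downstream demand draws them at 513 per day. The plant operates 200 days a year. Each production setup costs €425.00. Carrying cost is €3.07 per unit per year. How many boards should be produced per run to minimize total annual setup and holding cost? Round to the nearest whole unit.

Annual demand D = 513 × 200 = 102,600.
Production build-up factor (1 − d/p) = 1 − 513/2,810 = 0.8174.
Q* = √(2DS / (H(1 − d/p))) = √(2 × 102,600 × 425 / (3.07 × 0.8174)).
= √(87,210,000 / 2.5095) ≈ 5895.038.

Q* ≈ 5,895 boards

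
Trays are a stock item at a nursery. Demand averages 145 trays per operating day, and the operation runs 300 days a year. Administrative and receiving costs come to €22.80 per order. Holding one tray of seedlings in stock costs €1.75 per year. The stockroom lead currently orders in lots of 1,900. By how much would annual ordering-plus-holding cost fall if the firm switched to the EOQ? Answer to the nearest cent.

Extra cost ≈ €321.36 per year

Annual demand D = 145 × 300 = 43,500.
EOQ = √(2DS/H) = √(2 × 43,500 × 22.8 / 1.75) ≈ 1064.65.
Cost at Q* = (D/Q*)S + (Q*/2)H = √(2DSH) ≈ €1,863.14.
Cost at Q = 1,900: (43,500/1,900)×22.8 + (1,900/2)×1.75 = €522.00 + €1,662.50 = €2,184.50.
Excess = €2,184.50 − €1,863.14 = €321.36.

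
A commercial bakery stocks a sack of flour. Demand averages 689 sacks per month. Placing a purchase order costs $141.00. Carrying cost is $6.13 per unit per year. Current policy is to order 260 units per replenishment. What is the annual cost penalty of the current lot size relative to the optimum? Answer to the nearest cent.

Annual demand D = 689 × 12 = 8,268.
EOQ = √(2DS/H) = √(2 × 8,268 × 141 / 6.13) ≈ 616.73.
Cost at Q* = (D/Q*)S + (Q*/2)H = √(2DSH) ≈ $3,780.55.
Cost at Q = 260: (8,268/260)×141 + (260/2)×6.13 = $4,483.80 + $796.90 = $5,280.70.
Excess = $5,280.70 − $3,780.55 = $1,500.15.

Extra cost ≈ $1,500.15 per year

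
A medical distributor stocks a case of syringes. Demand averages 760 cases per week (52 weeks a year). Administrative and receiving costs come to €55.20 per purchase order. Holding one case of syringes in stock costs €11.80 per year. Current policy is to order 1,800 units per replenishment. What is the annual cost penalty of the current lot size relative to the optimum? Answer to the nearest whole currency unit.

Extra cost ≈ €4,657 per year

Annual demand D = 760 × 52 = 39,520.
EOQ = √(2DS/H) = √(2 × 39,520 × 55.2 / 11.8) ≈ 608.07.
Cost at Q* = (D/Q*)S + (Q*/2)H = √(2DSH) ≈ €7,175.20.
Cost at Q = 1,800: (39,520/1,800)×55.2 + (1,800/2)×11.8 = €1,211.95 + €10,620.00 = €11,831.95.
Excess = €11,831.95 − €7,175.20 = €4,656.75.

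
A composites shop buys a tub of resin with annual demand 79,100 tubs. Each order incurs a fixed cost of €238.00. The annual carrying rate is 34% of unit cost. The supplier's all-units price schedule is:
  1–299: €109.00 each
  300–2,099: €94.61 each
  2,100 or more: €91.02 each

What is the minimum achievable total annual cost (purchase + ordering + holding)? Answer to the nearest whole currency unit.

Holding cost per unit per year at price C is H = 0.34·C.
For each price level, check whether its EOQ is feasible; otherwise the best quantity at that price is the breakpoint.
Tier 1 (€109.00): EOQ = 1008.0 exceeds tier's upper bound 299, so this tier is dominated.
EOQ at €94.61 = 1081.9 (feasible in tier 2): TC = 79,100×€94.61 + (79,100/1081.9)×238 + (1081.9/2)×0.34×€94.61 = €7,518,452.64.
EOQ at €91.02 = 1103.0 < 2100, so use break Q=2100: TC = 79,100×€91.02 + (79,100/2100.0)×238 + (2100.0/2)×0.34×€91.02 = €7,241,140.81.
Lowest total cost among the candidates is at Q = 2100.0.

TC* ≈ €7,241,141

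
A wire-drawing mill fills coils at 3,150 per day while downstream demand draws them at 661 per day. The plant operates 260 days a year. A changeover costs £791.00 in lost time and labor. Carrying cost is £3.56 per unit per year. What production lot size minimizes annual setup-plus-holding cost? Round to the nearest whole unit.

Q* ≈ 9,831 coils

Annual demand D = 661 × 260 = 171,860.
Production build-up factor (1 − d/p) = 1 − 661/3,150 = 0.7902.
Q* = √(2DS / (H(1 − d/p))) = √(2 × 171,860 × 791 / (3.56 × 0.7902)).
= √(271,882,520 / 2.813) ≈ 9831.244.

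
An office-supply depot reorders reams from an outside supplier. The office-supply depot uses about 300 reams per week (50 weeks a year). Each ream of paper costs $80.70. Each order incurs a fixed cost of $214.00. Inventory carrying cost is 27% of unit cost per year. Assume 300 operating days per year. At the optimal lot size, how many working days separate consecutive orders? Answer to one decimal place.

T ≈ 10.9 days

Annual demand D = 300 × 50 = 15,000.
Holding cost H = 0.27 × $80.70 = $21.7890 per unit per year.
The optimal lot size = √(2DS/H) = √(2 × 15,000 × 214 / 21.789) ≈ 542.81.
Cycle time = Q*/D × 300 = 542.81 / 15,000 × 300 ≈ 10.856 days.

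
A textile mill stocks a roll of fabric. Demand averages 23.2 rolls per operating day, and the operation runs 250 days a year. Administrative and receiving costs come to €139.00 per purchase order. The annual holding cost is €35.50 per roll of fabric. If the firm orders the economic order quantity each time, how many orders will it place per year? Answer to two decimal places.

Annual demand D = 23.2 × 250 = 5,800.
EOQ = √(2DS/H) = √(2 × 5,800 × 139 / 35.5) ≈ 213.12.
Orders per year = D / Q* = 5,800 / 213.12 ≈ 27.215.

N ≈ 27.21 orders per year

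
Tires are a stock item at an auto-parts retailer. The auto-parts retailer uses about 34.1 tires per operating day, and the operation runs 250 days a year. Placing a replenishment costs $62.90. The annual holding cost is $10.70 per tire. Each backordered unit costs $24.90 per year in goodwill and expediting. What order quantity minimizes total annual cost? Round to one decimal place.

Q* ≈ 378.5 tires

Annual demand D = 34.1 × 250 = 8,525.
With planned backorders, Q* = √(2DS/H) · √((H+B)/B).
√(2DS/H) = √(2 × 8,525 × 62.9 / 10.7) = 316.589.
√((H+B)/B) = √((10.7+24.9)/24.9) = 1.1957.
Q* ≈ 378.548.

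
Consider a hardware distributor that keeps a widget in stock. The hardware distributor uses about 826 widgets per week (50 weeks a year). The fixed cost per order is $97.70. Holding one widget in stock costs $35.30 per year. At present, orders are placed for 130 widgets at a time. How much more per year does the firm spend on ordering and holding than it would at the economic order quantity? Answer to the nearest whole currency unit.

Extra cost ≈ $16,455 per year

Annual demand D = 826 × 50 = 41,300.
EOQ = √(2DS/H) = √(2 × 41,300 × 97.7 / 35.3) ≈ 478.13.
Cost at Q* = (D/Q*)S + (Q*/2)H = √(2DSH) ≈ $16,878.14.
Cost at Q = 130: (41,300/130)×97.7 + (130/2)×35.3 = $31,038.54 + $2,294.50 = $33,333.04.
Excess = $33,333.04 − $16,878.14 = $16,454.90.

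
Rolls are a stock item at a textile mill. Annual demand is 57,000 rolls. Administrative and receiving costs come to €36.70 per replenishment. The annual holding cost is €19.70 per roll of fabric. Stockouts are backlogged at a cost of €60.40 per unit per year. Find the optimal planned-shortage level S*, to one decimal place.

S* ≈ 130.5 rolls

With planned backorders, Q* = √(2DS/H) · √((H+B)/B).
√(2DS/H) = √(2 × 57,000 × 36.7 / 19.7) = 460.842.
√((H+B)/B) = √((19.7+60.4)/60.4) = 1.1516.
Q* ≈ 530.701.
S* = Q* · H/(H+B) = 530.701 × 19.7/80.1 ≈ 130.522.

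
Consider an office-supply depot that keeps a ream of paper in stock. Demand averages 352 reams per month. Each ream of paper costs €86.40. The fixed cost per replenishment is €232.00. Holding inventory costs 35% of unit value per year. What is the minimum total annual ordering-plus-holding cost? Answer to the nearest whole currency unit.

Annual demand D = 352 × 12 = 4,224.
Holding cost H = 0.35 × €86.40 = €30.2400 per unit per year.
Q* = √(2DS/H) = √(2 × 4,224 × 232 / 30.24) ≈ 254.58.
At the optimum the two cost components are equal, so total cost = 2·(Q*/2)H = Q*·H.
Minimum total = √(2DSH) = √(2 × 4,224 × 232 × 30.24) ≈ 7698.601.

TC* ≈ €7,699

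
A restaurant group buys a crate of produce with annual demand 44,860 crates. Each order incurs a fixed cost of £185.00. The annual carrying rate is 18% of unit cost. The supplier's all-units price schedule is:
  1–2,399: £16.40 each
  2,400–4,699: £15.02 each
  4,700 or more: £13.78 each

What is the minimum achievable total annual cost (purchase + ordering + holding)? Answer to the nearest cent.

TC* ≈ £625,765.51

Holding cost per unit per year at price C is H = 0.18·C.
Evaluate total cost at each tier's feasible EOQ or, if the EOQ is below the tier, at the tier's minimum quantity.
EOQ at £16.40 = 2371.2 (feasible in tier 1): TC = 44,860×£16.40 + (44,860/2371.2)×185 + (2371.2/2)×0.18×£16.40 = £742,703.85.
EOQ at £15.02 = 2477.8 (feasible in tier 2): TC = 44,860×£15.02 + (44,860/2477.8)×185 + (2477.8/2)×0.18×£15.02 = £680,496.07.
EOQ at £13.78 = 2586.8 < 4700, so use break Q=4700: TC = 44,860×£13.78 + (44,860/4700.0)×185 + (4700.0/2)×0.18×£13.78 = £625,765.51.
Lowest total cost among the candidates is at Q = 4700.0.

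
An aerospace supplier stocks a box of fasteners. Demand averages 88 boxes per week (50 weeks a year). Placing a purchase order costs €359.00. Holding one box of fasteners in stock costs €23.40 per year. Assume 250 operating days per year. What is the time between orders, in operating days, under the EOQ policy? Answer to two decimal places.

Annual demand D = 88 × 50 = 4,400.
Q* = √(2DS/H) = √(2 × 4,400 × 359 / 23.4) ≈ 367.44.
Cycle time = Q*/D × 250 = 367.44 / 4,400 × 250 ≈ 20.877 days.

T ≈ 20.88 days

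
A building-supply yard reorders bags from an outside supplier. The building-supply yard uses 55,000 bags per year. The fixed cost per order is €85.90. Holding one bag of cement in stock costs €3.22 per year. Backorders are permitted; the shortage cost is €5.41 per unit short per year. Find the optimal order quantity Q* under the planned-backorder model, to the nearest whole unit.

Q* ≈ 2,164 bags

With planned backorders, Q* = √(2DS/H) · √((H+B)/B).
√(2DS/H) = √(2 × 55,000 × 85.9 / 3.22) = 1713.030.
√((H+B)/B) = √((3.22+5.41)/5.41) = 1.2630.
Q* ≈ 2163.574.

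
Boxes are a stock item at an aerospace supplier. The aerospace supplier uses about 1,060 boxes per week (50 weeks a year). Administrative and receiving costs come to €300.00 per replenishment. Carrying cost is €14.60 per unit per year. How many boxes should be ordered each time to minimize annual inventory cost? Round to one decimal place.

Annual demand D = 1,060 × 50 = 53,000.
EOQ = √(2DS / H) = √(2 × 53,000 × 300 / 14.6).
= √(31,800,000 / 14.6) = √2,178,082.1918 ≈ 1475.833.

Q* ≈ 1,475.8 boxes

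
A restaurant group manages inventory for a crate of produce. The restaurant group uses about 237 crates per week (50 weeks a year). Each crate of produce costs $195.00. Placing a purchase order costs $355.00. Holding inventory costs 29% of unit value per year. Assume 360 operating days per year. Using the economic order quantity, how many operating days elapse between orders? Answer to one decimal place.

T ≈ 11.7 days

Annual demand D = 237 × 50 = 11,850.
Holding cost H = 0.29 × $195.00 = $56.5500 per unit per year.
EOQ = √(2DS/H) = √(2 × 11,850 × 355 / 56.55) ≈ 385.72.
Cycle time = Q*/D × 360 = 385.72 / 11,850 × 360 ≈ 11.718 days.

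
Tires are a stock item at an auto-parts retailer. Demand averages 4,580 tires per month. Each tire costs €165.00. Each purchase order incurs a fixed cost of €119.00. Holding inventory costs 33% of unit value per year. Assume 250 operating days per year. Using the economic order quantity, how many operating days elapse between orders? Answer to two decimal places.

T ≈ 2.23 days

Annual demand D = 4,580 × 12 = 54,960.
Holding cost H = 0.33 × €165.00 = €54.4500 per unit per year.
EOQ = √(2DS/H) = √(2 × 54,960 × 119 / 54.45) ≈ 490.13.
Cycle time = Q*/D × 250 = 490.13 / 54,960 × 250 ≈ 2.229 days.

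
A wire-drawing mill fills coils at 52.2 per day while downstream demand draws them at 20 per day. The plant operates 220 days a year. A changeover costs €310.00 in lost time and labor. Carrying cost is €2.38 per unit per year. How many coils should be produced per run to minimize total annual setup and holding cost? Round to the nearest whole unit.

Annual demand D = 20 × 220 = 4,400.
Production build-up factor (1 − d/p) = 1 − 20/52.2 = 0.6169.
Q* = √(2DS / (H(1 − d/p))) = √(2 × 4,400 × 310 / (2.38 × 0.6169)).
= √(2,728,000 / 1.4681) ≈ 1363.142.

Q* ≈ 1,363 coils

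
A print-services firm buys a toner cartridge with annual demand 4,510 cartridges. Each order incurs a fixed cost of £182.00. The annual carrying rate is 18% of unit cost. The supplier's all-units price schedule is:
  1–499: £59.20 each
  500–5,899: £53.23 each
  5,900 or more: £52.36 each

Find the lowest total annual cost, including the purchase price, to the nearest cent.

Holding cost per unit per year at price C is H = 0.18·C.
Evaluate total cost at each tier's feasible EOQ or, if the EOQ is below the tier, at the tier's minimum quantity.
EOQ at £59.20 = 392.5 (feasible in tier 1): TC = 4,510×£59.20 + (4,510/392.5)×182 + (392.5/2)×0.18×£59.20 = £271,174.50.
EOQ at £53.23 = 413.9 < 500, so use break Q=500: TC = 4,510×£53.23 + (4,510/500.0)×182 + (500.0/2)×0.18×£53.23 = £244,104.29.
EOQ at £52.36 = 417.4 < 5900, so use break Q=5900: TC = 4,510×£52.36 + (4,510/5900.0)×182 + (5900.0/2)×0.18×£52.36 = £264,085.88.
Lowest total cost among the candidates is at Q = 500.0.

TC* ≈ £244,104.29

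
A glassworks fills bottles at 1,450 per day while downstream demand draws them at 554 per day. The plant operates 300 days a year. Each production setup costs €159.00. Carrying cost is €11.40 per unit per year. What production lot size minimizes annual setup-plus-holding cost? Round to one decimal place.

Annual demand D = 554 × 300 = 166,200.
Production build-up factor (1 − d/p) = 1 − 554/1,450 = 0.6179.
Q* = √(2DS / (H(1 − d/p))) = √(2 × 166,200 × 159 / (11.4 × 0.6179)).
= √(52,851,600 / 7.0444) ≈ 2739.092.

Q* ≈ 2,739.1 bottles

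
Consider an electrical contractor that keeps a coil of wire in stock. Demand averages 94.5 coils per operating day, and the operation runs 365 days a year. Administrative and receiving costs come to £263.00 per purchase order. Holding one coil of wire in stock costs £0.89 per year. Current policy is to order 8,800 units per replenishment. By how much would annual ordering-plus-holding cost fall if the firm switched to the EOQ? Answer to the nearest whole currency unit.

Extra cost ≈ £928 per year

Annual demand D = 94.5 × 365 = 34,492.5.
EOQ = √(2DS/H) = √(2 × 34,492.5 × 263 / 0.89) ≈ 4515.03.
Cost at Q* = (D/Q*)S + (Q*/2)H = √(2DSH) ≈ £4,018.37.
Cost at Q = 8,800: (34,492.5/8,800)×263 + (8,800/2)×0.89 = £1,030.86 + £3,916.00 = £4,946.86.
Excess = £4,946.86 − £4,018.37 = £928.48.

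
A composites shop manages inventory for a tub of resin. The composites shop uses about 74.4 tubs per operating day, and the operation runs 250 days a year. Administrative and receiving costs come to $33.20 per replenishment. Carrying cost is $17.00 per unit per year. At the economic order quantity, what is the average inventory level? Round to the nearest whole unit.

Average inventory ≈ 135 tubs

Annual demand D = 74.4 × 250 = 18,600.
Q* = √(2DS/H) = √(2 × 18,600 × 33.2 / 17) ≈ 269.54.
Average inventory = Q*/2 ≈ 269.54 / 2 = 134.768.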